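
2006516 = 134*14974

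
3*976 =2928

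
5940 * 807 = 4793580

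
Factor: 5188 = 2^2* 1297^1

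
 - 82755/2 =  - 41378 + 1/2 = -41377.50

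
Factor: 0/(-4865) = 0 =0^1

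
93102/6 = 15517 = 15517.00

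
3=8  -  5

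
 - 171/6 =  - 29 + 1/2 =-28.50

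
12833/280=12833/280 = 45.83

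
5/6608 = 5/6608 = 0.00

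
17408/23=17408/23  =  756.87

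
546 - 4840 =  -4294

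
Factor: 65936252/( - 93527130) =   -  32968126/46763565 = - 2^1 * 3^(- 1)*5^ (-1)*3117571^( - 1)*16484063^1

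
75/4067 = 75/4067  =  0.02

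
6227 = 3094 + 3133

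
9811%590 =371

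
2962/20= 148  +  1/10 = 148.10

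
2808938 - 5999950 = - 3191012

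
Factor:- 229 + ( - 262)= - 491  =  - 491^1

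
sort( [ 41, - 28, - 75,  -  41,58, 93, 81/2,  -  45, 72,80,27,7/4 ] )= [ - 75, - 45,-41, - 28, 7/4,27, 81/2,41,58,72, 80,93] 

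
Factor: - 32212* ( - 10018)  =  322699816 =2^3*5009^1*8053^1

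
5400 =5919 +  - 519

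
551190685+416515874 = 967706559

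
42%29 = 13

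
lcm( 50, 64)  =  1600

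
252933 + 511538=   764471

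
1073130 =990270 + 82860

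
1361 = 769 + 592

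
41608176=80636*516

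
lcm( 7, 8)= 56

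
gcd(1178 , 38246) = 2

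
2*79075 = 158150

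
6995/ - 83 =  - 85 + 60/83 = - 84.28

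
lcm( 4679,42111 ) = 42111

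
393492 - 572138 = -178646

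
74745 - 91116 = -16371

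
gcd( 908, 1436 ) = 4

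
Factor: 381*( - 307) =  - 116967 = - 3^1*127^1*307^1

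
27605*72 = 1987560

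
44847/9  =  4983 = 4983.00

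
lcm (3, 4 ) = 12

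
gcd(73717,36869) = 7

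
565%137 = 17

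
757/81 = 9 + 28/81=9.35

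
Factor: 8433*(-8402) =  - 70854066 = - 2^1 * 3^2*937^1*4201^1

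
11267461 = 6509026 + 4758435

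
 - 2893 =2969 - 5862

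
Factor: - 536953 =-536953^1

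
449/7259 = 449/7259 = 0.06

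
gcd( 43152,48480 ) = 48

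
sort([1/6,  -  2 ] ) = [ - 2,1/6 ] 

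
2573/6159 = 2573/6159  =  0.42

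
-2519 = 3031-5550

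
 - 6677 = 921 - 7598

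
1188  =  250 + 938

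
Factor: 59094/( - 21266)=  -  603/217 = - 3^2*7^( - 1)*31^( - 1)*  67^1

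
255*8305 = 2117775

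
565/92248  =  565/92248 = 0.01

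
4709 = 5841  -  1132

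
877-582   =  295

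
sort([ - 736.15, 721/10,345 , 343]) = [ -736.15, 721/10, 343,345]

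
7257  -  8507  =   - 1250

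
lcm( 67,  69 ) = 4623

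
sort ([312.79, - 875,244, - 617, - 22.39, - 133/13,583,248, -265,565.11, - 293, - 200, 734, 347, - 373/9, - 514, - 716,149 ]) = [ - 875, - 716, - 617,-514, - 293,  -  265, - 200, - 373/9,-22.39, - 133/13, 149,244,248, 312.79,347, 565.11, 583, 734 ]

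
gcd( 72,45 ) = 9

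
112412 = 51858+60554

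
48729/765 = 63+ 178/255 = 63.70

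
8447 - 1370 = 7077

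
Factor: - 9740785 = -5^1*61^1 * 109^1 * 293^1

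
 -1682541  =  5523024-7205565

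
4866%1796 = 1274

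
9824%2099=1428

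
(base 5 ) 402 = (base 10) 102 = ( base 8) 146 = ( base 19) 57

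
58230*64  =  3726720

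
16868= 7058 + 9810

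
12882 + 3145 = 16027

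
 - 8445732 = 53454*(-158)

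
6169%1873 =550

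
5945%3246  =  2699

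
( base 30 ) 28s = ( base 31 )24M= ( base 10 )2068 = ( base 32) 20K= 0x814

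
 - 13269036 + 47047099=33778063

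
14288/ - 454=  - 7144/227  =  - 31.47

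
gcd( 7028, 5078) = 2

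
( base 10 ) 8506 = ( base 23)G1J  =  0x213a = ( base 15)27C1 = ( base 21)j61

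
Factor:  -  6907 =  - 6907^1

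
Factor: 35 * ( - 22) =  - 2^1 *5^1*7^1*11^1 = -770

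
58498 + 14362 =72860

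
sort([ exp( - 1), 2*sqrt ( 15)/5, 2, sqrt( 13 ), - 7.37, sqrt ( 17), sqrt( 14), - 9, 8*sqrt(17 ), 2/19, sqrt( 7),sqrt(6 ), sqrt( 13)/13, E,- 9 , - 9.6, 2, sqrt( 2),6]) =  [-9.6, - 9, - 9, - 7.37,  2/19, sqrt( 13 ) /13, exp(-1) , sqrt( 2),2*sqrt (15 ) /5, 2,  2,sqrt( 6 ), sqrt( 7),E,sqrt(13),sqrt(14),sqrt(17), 6,8*sqrt( 17) ] 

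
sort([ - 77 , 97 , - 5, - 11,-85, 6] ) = [ - 85, - 77, - 11, - 5 , 6, 97]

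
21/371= 3/53 = 0.06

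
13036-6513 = 6523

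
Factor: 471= 3^1*157^1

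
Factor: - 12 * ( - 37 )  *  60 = 26640 = 2^4*3^2*5^1 *37^1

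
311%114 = 83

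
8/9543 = 8/9543 = 0.00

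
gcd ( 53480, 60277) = 7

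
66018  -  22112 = 43906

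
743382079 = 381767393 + 361614686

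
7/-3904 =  - 1 + 3897/3904 =-0.00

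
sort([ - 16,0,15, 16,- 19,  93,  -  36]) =[ - 36, - 19, - 16,0,  15  ,  16, 93]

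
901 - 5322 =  - 4421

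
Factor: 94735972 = 2^2*23683993^1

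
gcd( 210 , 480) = 30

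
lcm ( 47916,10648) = 95832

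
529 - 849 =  - 320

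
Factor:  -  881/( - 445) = 5^(- 1)* 89^( - 1)*881^1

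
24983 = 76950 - 51967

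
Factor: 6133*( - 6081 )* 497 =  - 18535502181 = -3^1*7^1*71^1 * 2027^1*6133^1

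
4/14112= 1/3528=0.00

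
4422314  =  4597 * 962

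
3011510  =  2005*1502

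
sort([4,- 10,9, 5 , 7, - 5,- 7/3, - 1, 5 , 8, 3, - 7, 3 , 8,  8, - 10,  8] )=[ - 10 , - 10, - 7, - 5 , - 7/3, - 1,3, 3,4 , 5,5, 7,8,8, 8,8,9 ] 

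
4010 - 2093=1917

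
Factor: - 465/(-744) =2^( - 3 ) * 5^1 = 5/8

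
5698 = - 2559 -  - 8257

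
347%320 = 27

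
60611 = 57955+2656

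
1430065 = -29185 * ( - 49) 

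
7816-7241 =575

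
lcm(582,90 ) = 8730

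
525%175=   0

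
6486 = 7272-786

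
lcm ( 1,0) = 0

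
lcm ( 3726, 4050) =93150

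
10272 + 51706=61978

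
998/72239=998/72239 = 0.01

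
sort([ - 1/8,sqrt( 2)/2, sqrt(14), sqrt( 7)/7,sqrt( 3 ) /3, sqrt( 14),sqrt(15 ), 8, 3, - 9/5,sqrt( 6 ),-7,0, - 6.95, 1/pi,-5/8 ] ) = [ - 7, - 6.95, - 9/5, - 5/8, - 1/8,0, 1/pi,sqrt( 7 ) /7 , sqrt(3)/3, sqrt( 2) /2 , sqrt( 6 ), 3,  sqrt( 14), sqrt(14 ),sqrt ( 15),8] 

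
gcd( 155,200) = 5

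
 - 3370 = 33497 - 36867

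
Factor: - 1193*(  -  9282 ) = 11073426 =2^1*3^1*7^1*13^1*17^1 * 1193^1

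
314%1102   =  314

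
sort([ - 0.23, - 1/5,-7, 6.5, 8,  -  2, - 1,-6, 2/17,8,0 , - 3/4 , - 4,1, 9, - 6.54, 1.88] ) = [-7, - 6.54,  -  6, - 4, - 2,-1, - 3/4,-0.23,-1/5, 0,2/17, 1,  1.88,6.5, 8, 8,  9 ]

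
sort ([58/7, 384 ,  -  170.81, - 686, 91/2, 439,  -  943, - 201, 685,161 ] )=[ - 943, - 686, - 201 , - 170.81 , 58/7,91/2,161, 384, 439, 685] 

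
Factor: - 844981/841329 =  - 3^( - 2 )*139^1 * 6079^1*93481^( - 1) 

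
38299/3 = 38299/3= 12766.33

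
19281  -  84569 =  - 65288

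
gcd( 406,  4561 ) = 1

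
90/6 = 15 = 15.00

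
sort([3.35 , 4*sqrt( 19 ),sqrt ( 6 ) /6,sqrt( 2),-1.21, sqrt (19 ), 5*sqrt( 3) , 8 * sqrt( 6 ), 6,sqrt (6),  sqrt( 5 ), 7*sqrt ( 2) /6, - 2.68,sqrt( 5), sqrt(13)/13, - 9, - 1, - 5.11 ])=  [ - 9, - 5.11,  -  2.68,-1.21, - 1,sqrt(13 ) /13,sqrt( 6)/6  ,  sqrt( 2),7*sqrt( 2 ) /6, sqrt ( 5 ),sqrt( 5 ), sqrt ( 6), 3.35, sqrt(19 ) , 6,5*sqrt ( 3),4*sqrt( 19),8*sqrt( 6)]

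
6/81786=1/13631  =  0.00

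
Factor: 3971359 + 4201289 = 8172648=2^3*3^2*11^1*17^1*607^1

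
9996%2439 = 240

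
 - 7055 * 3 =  - 21165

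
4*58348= 233392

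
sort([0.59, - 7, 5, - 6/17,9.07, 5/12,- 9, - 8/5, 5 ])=[ - 9, - 7, - 8/5, - 6/17,  5/12, 0.59,5,5, 9.07 ] 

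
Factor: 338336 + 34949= 373285= 5^1*11^2*617^1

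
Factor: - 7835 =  - 5^1 * 1567^1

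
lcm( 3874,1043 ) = 27118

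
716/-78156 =-179/19539  =  - 0.01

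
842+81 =923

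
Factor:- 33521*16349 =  - 548034829 = -16349^1*33521^1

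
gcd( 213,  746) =1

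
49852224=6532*7632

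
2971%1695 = 1276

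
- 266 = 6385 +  - 6651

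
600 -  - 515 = 1115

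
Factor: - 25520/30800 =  - 5^(  -  1) * 7^(  -  1)*29^1 = -29/35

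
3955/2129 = 3955/2129 = 1.86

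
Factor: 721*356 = 2^2*7^1 *89^1*103^1 = 256676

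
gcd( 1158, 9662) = 2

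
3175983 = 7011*453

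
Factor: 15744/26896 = 2^3*3^1*41^ ( - 1) = 24/41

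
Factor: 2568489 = 3^1*7^1*11^1* 11119^1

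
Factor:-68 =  - 2^2*17^1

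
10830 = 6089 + 4741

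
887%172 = 27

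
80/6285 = 16/1257 = 0.01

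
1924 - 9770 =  - 7846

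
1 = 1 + 0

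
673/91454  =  673/91454 = 0.01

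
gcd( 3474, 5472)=18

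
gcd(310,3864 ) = 2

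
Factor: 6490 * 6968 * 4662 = 2^5*3^2*5^1*7^1*11^1*13^1*37^1* 59^1*67^1 = 210826455840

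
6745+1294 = 8039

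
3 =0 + 3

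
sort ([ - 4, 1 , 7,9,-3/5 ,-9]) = [ - 9, - 4,-3/5, 1 , 7, 9] 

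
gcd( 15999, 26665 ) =5333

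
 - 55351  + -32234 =-87585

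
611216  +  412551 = 1023767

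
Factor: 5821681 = 599^1*9719^1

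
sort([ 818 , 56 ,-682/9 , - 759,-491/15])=[-759, -682/9, - 491/15, 56, 818 ] 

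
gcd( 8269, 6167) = 1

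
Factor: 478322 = 2^1*13^1*18397^1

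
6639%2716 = 1207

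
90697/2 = 45348 + 1/2  =  45348.50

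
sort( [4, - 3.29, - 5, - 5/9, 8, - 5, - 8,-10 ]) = [ - 10,-8, - 5 ,-5,  -  3.29, - 5/9, 4, 8]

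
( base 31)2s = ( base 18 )50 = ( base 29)33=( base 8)132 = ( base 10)90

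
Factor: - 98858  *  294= - 29064252  =  - 2^2 * 3^1*7^2 * 49429^1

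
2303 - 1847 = 456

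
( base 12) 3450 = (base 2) 1011010111100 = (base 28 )7BO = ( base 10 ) 5820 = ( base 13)2859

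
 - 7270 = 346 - 7616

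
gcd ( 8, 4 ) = 4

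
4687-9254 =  - 4567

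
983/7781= 983/7781  =  0.13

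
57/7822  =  57/7822 = 0.01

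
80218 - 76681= 3537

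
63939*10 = 639390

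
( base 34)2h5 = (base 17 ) a05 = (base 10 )2895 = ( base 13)1419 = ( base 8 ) 5517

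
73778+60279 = 134057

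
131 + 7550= 7681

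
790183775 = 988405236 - 198221461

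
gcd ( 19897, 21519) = 1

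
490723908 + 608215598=1098939506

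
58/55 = 58/55  =  1.05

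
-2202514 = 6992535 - 9195049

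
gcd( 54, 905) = 1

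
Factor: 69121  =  13^2*409^1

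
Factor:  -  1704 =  - 2^3*3^1*71^1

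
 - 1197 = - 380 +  - 817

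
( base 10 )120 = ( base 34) 3I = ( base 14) 88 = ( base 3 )11110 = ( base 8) 170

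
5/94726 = 5/94726 = 0.00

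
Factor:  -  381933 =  - 3^2*42437^1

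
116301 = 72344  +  43957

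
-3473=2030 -5503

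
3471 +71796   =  75267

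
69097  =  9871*7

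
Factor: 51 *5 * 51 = 3^2 * 5^1*17^2 = 13005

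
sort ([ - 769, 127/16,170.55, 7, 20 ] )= [- 769, 7,127/16,20,  170.55 ] 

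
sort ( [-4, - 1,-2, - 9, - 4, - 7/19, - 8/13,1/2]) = [-9, - 4, - 4, - 2, - 1  , - 8/13 ,  -  7/19,1/2]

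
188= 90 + 98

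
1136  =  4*284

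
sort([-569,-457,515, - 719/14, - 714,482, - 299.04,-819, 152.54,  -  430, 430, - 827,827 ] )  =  [-827, - 819, - 714 , - 569 ,-457,-430,- 299.04,-719/14,  152.54,430 , 482, 515,827] 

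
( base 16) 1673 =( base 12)33AB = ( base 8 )13163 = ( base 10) 5747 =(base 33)595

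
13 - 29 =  - 16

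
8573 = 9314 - 741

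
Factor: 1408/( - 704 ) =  - 2 = -2^1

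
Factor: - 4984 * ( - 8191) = 2^3*7^1*89^1*8191^1 =40823944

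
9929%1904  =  409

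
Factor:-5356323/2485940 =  - 2^( - 2 )*3^2 *5^ (-1)*7^1*85021^1*124297^( - 1 ) 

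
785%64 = 17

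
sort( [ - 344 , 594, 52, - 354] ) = [-354, - 344,52 , 594]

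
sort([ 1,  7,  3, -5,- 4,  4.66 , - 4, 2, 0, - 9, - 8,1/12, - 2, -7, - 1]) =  [ -9,  -  8,- 7, - 5, - 4,-4, - 2, - 1,  0, 1/12 , 1, 2, 3, 4.66, 7 ]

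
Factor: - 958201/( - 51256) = 2^( - 3)*43^( - 1)* 149^( - 1) * 617^1*1553^1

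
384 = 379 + 5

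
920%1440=920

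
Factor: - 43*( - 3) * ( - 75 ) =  - 9675 = -3^2*  5^2 * 43^1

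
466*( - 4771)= - 2223286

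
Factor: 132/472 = 33/118 = 2^(-1 )*3^1 * 11^1*59^( - 1)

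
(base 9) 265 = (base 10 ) 221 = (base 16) dd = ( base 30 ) 7B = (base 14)11B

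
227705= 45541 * 5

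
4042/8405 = 4042/8405 = 0.48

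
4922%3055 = 1867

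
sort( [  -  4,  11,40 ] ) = [-4,11, 40] 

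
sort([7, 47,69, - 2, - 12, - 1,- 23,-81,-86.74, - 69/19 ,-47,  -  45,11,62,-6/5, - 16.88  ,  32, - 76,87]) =[ - 86.74,  -  81,-76,  -  47,-45,- 23, - 16.88, - 12, - 69/19, - 2, - 6/5,-1 , 7,  11,32,47, 62,69 , 87]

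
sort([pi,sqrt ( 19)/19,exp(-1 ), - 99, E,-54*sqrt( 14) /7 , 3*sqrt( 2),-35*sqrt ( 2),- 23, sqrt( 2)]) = [-99,-35*sqrt(2), - 54*sqrt(14)/7,-23,sqrt( 19) /19, exp(- 1 ), sqrt ( 2),E , pi,3*sqrt( 2)] 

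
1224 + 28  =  1252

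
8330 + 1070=9400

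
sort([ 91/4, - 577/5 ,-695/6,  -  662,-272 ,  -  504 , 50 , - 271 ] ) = [-662 , - 504,-272,  -  271 , - 695/6, - 577/5,91/4, 50]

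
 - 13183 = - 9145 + -4038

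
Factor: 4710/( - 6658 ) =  -3^1*5^1*157^1*3329^( - 1) =- 2355/3329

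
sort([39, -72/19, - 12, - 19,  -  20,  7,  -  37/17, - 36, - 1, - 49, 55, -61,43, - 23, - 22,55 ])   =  [ - 61, - 49,-36, -23, - 22, - 20, - 19 ,-12, - 72/19, -37/17, - 1, 7, 39, 43, 55,55] 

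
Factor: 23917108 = 2^2*5979277^1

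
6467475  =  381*16975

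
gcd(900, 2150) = 50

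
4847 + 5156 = 10003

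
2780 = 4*695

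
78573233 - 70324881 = 8248352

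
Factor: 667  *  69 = 46023 = 3^1 * 23^2 * 29^1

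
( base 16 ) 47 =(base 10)71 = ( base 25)2L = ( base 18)3H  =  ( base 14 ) 51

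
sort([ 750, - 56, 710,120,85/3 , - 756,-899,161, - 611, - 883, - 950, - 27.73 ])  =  [ - 950, - 899, - 883,-756, - 611, - 56, - 27.73, 85/3, 120,161, 710,750]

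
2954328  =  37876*78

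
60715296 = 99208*612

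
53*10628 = 563284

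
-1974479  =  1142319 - 3116798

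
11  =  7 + 4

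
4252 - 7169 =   -  2917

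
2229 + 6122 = 8351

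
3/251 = 3/251= 0.01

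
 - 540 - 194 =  - 734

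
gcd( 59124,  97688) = 4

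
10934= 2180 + 8754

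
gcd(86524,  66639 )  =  97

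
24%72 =24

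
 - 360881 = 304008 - 664889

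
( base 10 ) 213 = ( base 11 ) 184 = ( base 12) 159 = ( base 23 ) 96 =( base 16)d5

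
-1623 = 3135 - 4758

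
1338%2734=1338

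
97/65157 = 97/65157 = 0.00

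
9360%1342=1308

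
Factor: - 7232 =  - 2^6*113^1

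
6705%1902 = 999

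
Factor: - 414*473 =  - 2^1*3^2*11^1 *23^1*43^1 =- 195822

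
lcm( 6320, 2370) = 18960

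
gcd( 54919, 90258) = 1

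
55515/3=18505 = 18505.00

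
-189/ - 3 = 63/1 =63.00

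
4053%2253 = 1800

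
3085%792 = 709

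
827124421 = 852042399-24917978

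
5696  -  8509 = -2813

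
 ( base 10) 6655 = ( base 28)8dj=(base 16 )19ff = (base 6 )50451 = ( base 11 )5000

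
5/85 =1/17 = 0.06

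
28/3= 28/3 = 9.33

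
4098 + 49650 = 53748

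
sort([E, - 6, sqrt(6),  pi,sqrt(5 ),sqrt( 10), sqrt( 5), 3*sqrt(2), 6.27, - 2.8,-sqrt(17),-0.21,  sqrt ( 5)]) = [-6,- sqrt(17),- 2.8, - 0.21,sqrt(5),sqrt( 5),  sqrt(5 ), sqrt(6), E,pi, sqrt(10), 3*sqrt( 2), 6.27]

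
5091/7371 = 1697/2457 = 0.69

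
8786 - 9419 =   -  633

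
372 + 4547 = 4919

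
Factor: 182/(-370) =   -  91/185 =- 5^ ( - 1 )*7^1*13^1*37^( - 1) 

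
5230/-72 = -73 + 13/36 = - 72.64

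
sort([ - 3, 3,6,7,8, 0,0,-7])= [-7,-3,0,0, 3,6,7, 8 ] 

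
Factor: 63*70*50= 2^2*3^2 * 5^3*7^2 = 220500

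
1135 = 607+528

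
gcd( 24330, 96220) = 10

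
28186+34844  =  63030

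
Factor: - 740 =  - 2^2 * 5^1*37^1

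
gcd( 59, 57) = 1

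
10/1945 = 2/389 =0.01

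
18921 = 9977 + 8944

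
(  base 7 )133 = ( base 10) 73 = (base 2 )1001001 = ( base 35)23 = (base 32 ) 29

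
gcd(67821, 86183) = 1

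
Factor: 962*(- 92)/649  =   - 88504/649  =  - 2^3 * 11^(-1)*13^1*23^1*37^1*59^ (  -  1 ) 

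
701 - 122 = 579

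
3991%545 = 176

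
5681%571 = 542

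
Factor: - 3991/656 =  - 2^( - 4)*13^1*41^( - 1)*307^1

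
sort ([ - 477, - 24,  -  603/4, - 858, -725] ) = [  -  858, - 725, - 477,-603/4,-24] 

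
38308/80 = 9577/20 = 478.85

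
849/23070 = 283/7690=0.04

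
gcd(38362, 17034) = 2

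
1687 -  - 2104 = 3791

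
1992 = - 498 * ( - 4)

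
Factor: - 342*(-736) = 2^6*3^2*19^1*23^1 = 251712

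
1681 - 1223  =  458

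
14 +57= 71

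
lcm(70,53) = 3710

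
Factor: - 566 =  - 2^1*283^1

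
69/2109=23/703  =  0.03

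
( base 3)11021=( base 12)97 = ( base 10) 115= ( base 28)43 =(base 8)163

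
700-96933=-96233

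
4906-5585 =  - 679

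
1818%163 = 25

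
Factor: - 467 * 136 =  - 63512  =  - 2^3*17^1*467^1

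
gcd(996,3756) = 12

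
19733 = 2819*7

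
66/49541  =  66/49541=0.00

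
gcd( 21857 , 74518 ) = 1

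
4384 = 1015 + 3369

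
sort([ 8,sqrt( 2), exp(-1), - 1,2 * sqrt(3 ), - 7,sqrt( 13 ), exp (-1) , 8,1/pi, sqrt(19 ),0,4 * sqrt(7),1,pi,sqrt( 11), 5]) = [ - 7,  -  1, 0, 1/pi, exp( - 1),exp( - 1 ),1, sqrt( 2),pi, sqrt(11 ),  2 *sqrt( 3), sqrt( 13 ), sqrt( 19 ) , 5 , 8, 8,4*sqrt(7 )]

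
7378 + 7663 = 15041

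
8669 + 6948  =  15617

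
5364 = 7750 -2386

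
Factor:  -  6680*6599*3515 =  - 2^3 * 5^2*19^1*37^1 * 167^1*6599^1 = - 154945839800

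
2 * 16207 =32414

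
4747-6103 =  - 1356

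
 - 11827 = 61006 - 72833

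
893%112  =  109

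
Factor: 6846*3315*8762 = 2^2*3^2*5^1 *7^1*13^2* 17^1*163^1*337^1 = 198849121380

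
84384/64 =1318 + 1/2 = 1318.50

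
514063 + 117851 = 631914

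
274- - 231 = 505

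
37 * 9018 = 333666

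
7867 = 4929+2938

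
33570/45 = 746 = 746.00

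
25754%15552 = 10202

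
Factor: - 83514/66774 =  - 449/359 = - 359^( - 1)*449^1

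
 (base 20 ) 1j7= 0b1100010011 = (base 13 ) 487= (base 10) 787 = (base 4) 30103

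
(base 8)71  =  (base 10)57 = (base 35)1M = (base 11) 52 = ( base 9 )63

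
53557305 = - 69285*(-773)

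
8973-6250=2723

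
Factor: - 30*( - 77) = 2310 = 2^1*3^1*5^1*7^1*11^1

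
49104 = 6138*8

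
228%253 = 228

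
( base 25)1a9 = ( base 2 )1101110100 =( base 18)2d2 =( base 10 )884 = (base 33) qq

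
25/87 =25/87 = 0.29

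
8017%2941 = 2135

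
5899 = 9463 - 3564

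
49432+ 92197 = 141629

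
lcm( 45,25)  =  225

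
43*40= 1720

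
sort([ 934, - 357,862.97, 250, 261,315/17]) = [ - 357,315/17,  250, 261,862.97,934]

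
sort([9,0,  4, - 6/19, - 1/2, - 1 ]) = [-1, - 1/2,-6/19, 0,4, 9]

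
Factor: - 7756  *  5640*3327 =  - 2^5 *3^2*5^1 * 7^1*47^1 * 277^1*1109^1 = -  145535755680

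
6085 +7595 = 13680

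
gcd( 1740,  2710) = 10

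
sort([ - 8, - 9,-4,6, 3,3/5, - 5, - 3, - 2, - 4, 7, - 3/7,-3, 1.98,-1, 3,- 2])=[-9, - 8, - 5, - 4,-4,  -  3,-3,- 2, - 2,-1, - 3/7,3/5, 1.98, 3, 3, 6,7]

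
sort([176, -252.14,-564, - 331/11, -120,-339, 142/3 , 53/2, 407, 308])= [ - 564,-339,- 252.14, - 120,-331/11,53/2,142/3, 176,308,407]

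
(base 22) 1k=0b101010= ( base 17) 28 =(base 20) 22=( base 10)42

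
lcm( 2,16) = 16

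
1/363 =1/363 = 0.00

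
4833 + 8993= 13826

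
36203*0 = 0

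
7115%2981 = 1153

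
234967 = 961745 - 726778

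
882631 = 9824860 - 8942229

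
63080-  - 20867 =83947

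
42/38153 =42/38153  =  0.00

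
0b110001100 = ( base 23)h5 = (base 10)396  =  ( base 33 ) c0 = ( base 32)CC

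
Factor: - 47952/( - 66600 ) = 18/25 = 2^1 * 3^2*5^( - 2) 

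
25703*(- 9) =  - 231327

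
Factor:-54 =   -  2^1*3^3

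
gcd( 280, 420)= 140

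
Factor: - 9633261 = -3^1*11^1*47^1*6211^1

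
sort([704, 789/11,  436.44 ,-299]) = [ - 299 , 789/11,436.44 , 704 ]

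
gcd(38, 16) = 2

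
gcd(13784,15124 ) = 4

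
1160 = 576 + 584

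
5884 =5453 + 431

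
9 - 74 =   -  65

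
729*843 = 614547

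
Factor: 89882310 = 2^1*3^1*5^1*7^1*29^1*14759^1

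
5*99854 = 499270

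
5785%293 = 218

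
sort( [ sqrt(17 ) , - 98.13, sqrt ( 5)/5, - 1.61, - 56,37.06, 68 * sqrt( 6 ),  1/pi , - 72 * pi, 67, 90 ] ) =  [ - 72*pi, - 98.13, - 56, - 1.61,1/pi, sqrt(5 ) /5 , sqrt( 17 ),37.06,67, 90,68*sqrt( 6 ) ]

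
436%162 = 112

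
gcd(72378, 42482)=2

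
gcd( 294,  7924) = 14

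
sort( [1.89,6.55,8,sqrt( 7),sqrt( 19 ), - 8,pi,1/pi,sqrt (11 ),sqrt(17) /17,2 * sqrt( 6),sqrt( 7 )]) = [ - 8,sqrt( 17) /17 , 1/pi,1.89,sqrt( 7),  sqrt(7),pi , sqrt( 11), sqrt(19), 2*sqrt( 6 ),6.55, 8]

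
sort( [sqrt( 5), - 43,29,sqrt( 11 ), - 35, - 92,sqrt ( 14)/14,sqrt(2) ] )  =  [ - 92, - 43, - 35,sqrt ( 14)/14,sqrt( 2),sqrt(5),sqrt(11),29]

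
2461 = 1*2461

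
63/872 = 63/872 = 0.07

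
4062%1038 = 948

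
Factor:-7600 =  - 2^4*5^2*19^1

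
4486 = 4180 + 306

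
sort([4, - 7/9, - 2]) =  [ - 2, - 7/9,4]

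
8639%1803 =1427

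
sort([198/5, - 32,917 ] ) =[ - 32, 198/5, 917 ]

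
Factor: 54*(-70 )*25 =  - 94500 = -2^2*3^3*5^3*7^1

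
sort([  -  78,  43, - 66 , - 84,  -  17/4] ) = [ - 84,  -  78, - 66,-17/4,43 ]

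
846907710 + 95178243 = 942085953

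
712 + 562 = 1274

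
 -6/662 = -3/331 = - 0.01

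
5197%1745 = 1707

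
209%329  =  209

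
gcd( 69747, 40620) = 3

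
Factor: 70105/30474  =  2^( - 1)*3^(  -  2)*5^1* 7^1 *1693^( - 1 ) * 2003^1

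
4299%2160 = 2139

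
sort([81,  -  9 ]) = [ - 9, 81]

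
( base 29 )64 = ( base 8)262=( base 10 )178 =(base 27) 6g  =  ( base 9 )217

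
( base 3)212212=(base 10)644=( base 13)3a7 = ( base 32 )k4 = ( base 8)1204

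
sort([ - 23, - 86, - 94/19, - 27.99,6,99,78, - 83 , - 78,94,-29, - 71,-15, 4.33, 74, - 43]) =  [ - 86, - 83, - 78, - 71 , - 43, - 29, - 27.99, - 23 , - 15, - 94/19,4.33, 6, 74,78,94, 99 ] 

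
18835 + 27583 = 46418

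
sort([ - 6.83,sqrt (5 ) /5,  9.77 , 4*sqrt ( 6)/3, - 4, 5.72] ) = [- 6.83, - 4,  sqrt( 5)/5, 4*sqrt(6)/3 , 5.72,9.77]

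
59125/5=11825 = 11825.00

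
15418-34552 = -19134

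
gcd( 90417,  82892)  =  1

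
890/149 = 890/149=5.97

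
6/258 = 1/43 =0.02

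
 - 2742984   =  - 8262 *332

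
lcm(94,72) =3384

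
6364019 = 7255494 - 891475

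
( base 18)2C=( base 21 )26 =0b110000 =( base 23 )22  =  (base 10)48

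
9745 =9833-88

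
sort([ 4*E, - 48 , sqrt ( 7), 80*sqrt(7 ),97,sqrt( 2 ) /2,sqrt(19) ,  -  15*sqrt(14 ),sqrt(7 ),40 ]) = [ - 15*sqrt ( 14), - 48,sqrt( 2)/2 , sqrt( 7),  sqrt( 7 ), sqrt(19 ),4*E, 40,97,80*sqrt(7) ]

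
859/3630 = 859/3630 = 0.24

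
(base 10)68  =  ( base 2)1000100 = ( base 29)2a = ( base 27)2e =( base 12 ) 58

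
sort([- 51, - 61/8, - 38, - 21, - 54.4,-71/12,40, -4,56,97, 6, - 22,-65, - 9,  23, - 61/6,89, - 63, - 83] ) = [-83, - 65,-63,-54.4 ,-51, - 38, - 22  , - 21, - 61/6,-9,-61/8,-71/12,-4,6,23 , 40,  56,89,97] 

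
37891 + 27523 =65414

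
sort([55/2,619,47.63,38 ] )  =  [55/2 , 38,47.63,619 ]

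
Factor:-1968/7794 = - 328/1299 = - 2^3 * 3^(  -  1) *41^1 * 433^( - 1) 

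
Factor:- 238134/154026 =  - 3^( - 1)*13^1 * 71^1*199^(-1) = - 923/597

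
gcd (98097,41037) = 3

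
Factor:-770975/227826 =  -2^( - 1)*3^ ( - 3 )* 5^2*4219^( - 1)*30839^1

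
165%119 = 46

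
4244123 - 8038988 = - 3794865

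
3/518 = 3/518 = 0.01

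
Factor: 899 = 29^1 * 31^1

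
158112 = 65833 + 92279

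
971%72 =35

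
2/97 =2/97 = 0.02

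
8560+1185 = 9745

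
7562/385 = 7562/385 = 19.64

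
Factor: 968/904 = 121/113  =  11^2*113^( - 1) 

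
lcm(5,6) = 30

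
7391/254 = 29 + 25/254 = 29.10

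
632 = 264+368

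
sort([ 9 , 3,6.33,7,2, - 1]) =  [ - 1,2,  3,6.33,7, 9 ] 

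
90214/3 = 30071  +  1/3 = 30071.33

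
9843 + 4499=14342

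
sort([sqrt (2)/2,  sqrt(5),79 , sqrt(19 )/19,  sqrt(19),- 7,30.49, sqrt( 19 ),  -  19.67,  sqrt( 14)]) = [ - 19.67, -7,sqrt ( 19 ) /19,sqrt( 2)/2,  sqrt(5),sqrt(14), sqrt( 19), sqrt( 19 ),  30.49, 79 ] 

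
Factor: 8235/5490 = 2^(-1)*3^1 = 3/2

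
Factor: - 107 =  - 107^1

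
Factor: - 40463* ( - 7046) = 2^1*13^1*43^1*271^1*941^1 = 285102298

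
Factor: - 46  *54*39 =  - 96876  =  - 2^2*3^4*13^1*23^1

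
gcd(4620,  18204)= 12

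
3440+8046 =11486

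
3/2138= 3/2138 = 0.00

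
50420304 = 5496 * 9174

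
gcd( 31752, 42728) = 392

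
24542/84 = 1753/6 = 292.17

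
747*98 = 73206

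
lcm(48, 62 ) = 1488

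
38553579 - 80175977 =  - 41622398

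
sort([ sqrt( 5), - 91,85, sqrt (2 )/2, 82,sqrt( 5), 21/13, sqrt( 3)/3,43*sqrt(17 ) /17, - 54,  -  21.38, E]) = [ - 91, - 54, - 21.38, sqrt( 3)/3,sqrt( 2)/2, 21/13, sqrt( 5), sqrt(5 ), E, 43 * sqrt( 17)/17, 82, 85]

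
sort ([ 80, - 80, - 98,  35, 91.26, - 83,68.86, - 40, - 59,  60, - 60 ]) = [ - 98, - 83, - 80, - 60, - 59, - 40, 35, 60, 68.86, 80,91.26 ]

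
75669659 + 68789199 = 144458858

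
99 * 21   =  2079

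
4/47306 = 2/23653 = 0.00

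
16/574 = 8/287  =  0.03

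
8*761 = 6088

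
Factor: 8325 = 3^2 * 5^2*37^1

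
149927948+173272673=323200621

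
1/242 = 1/242 = 0.00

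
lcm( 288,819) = 26208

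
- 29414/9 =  - 3269 + 7/9 = - 3268.22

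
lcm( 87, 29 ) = 87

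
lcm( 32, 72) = 288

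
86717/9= 9635 + 2/9 = 9635.22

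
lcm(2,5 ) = 10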